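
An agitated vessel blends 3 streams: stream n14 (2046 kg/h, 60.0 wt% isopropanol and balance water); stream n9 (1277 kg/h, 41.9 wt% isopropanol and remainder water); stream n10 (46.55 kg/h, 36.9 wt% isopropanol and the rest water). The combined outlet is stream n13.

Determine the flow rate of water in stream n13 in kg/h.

water out = water in = 2046×0.400 + 1277×0.581 + 46.55×0.631 = 1589.7 kg/h.

1590 kg/h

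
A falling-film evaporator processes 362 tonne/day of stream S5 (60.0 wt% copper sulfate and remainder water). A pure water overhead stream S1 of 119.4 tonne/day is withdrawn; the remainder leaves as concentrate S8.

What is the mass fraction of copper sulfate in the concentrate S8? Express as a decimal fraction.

0.895

copper sulfate is not removed: 362×0.600 = 217.2 tonne/day of copper sulfate enters S8.
Concentrate = 362 − 119.4 = 242.6 tonne/day.
Mass fraction = 217.2/242.6 = 0.895.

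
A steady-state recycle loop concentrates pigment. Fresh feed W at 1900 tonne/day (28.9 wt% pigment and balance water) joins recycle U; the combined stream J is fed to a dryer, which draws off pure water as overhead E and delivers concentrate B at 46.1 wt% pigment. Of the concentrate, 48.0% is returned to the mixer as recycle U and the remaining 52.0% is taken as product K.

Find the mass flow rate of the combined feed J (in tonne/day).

2999 tonne/day

Overall pigment balance (none leaves overhead): pigment in fresh feed = pigment in product, i.e. 1900×0.289 = (1−0.480)·B·0.461.
B = 549.1/(0.461×0.520) = 2290.6 tonne/day.
Recycle U = 0.480×2290.6 = 1099.5 tonne/day.
Combined feed J = 1900 + 1099.5 = 2999.5 tonne/day.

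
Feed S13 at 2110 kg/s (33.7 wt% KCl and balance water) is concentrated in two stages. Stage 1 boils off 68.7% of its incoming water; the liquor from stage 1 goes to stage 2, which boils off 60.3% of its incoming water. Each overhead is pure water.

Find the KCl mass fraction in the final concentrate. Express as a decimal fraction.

water in feed = 2110×0.663 = 1398.9 kg/s.
After stage 1: water left = (1−0.687)×1398.9 = 437.87; stream total = 1148.9 kg/s.
After stage 2: water left = (1−0.603)×437.87 = 173.83; final concentrate = 884.9 kg/s.
KCl fraction = 711.07/884.9 = 0.804.

0.804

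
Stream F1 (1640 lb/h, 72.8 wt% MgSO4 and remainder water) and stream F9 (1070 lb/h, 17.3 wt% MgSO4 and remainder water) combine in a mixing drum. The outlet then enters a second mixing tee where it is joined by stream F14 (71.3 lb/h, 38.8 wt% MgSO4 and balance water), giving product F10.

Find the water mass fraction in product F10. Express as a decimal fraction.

0.4942

Overall, product flow = 2781.3 lb/h.
water in = 1640×0.272 + 1070×0.827 + 71.3×0.612 = 1374.6 lb/h.
water fraction in F10 = 0.4942.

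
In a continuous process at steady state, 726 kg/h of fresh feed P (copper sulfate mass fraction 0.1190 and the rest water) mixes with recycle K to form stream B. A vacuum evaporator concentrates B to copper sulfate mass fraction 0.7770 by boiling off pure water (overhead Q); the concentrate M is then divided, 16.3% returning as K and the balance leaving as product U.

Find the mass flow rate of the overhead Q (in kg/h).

614.8 kg/h

Overall copper sulfate balance (none leaves overhead): copper sulfate in fresh feed = copper sulfate in product, i.e. 726×0.119 = (1−0.163)·M·0.777.
M = 86.394/(0.777×0.837) = 132.84 kg/h.
Recycle K = 0.163×132.84 = 21.653 kg/h.
Combined feed B = 726 + 21.653 = 747.65 kg/h.
Overhead Q = B − M = 747.65 − 132.84 = 614.81 kg/h.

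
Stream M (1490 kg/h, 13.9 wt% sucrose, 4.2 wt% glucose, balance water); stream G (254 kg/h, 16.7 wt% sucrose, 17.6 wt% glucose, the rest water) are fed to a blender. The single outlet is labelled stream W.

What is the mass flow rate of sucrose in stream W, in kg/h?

249.5 kg/h

sucrose out = sucrose in = 1490×0.139 + 254×0.167 = 249.53 kg/h.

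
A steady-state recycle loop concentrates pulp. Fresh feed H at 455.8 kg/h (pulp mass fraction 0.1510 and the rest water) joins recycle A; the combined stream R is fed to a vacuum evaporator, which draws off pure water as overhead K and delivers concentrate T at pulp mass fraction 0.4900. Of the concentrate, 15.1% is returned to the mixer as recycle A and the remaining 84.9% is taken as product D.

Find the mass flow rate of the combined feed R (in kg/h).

480.8 kg/h

Overall pulp balance (none leaves overhead): pulp in fresh feed = pulp in product, i.e. 455.8×0.151 = (1−0.151)·T·0.490.
T = 68.826/(0.490×0.849) = 165.44 kg/h.
Recycle A = 0.151×165.44 = 24.982 kg/h.
Combined feed R = 455.8 + 24.982 = 480.78 kg/h.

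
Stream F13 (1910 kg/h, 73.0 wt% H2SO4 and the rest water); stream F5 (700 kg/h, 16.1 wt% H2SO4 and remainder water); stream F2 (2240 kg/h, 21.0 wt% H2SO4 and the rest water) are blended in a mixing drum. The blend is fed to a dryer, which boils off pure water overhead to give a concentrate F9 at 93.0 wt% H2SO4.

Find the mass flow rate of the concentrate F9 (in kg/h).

2126 kg/h

H2SO4 entering = 1910×0.730 + 700×0.161 + 2240×0.210 = 1977.4 kg/h.
All H2SO4 reports to F9, so F9 = 1977.4/0.930 = 2126.2 kg/h.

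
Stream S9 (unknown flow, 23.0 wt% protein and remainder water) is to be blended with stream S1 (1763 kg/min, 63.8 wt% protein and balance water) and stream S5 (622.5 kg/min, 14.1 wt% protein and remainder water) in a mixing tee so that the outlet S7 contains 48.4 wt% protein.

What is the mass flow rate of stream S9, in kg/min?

Let S9 be the unknown flow. Total out = 2385.5 + S9.
protein balance: 1212.6 + 0.230·S9 = 0.484·(2385.5 + S9)
(0.230 − 0.484)·S9 = 0.484×2385.5 − 1212.6 = -57.985
S9 = -57.985 / -0.254 = 228.29 kg/min

228.3 kg/min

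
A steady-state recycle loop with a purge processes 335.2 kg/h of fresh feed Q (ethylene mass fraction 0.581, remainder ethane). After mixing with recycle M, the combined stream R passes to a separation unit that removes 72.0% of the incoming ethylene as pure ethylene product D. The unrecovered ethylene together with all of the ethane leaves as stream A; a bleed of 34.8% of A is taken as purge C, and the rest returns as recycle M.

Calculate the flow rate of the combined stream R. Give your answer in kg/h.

ethane enters only via Q and leaves only via the purge: 335.2×0.419 = 0.348×(ethane in A), and the separation unit passes all ethane, so ethane in R = ethane in A = 403.59 kg/h.
ethylene in R: m_A = 335.2×0.581 + (1−0.348)·(1−0.720)·m_A, so m_A = 194.75/0.8174 = 238.25 kg/h.
R = 238.25 + 403.59 = 641.83 kg/h.

641.8 kg/h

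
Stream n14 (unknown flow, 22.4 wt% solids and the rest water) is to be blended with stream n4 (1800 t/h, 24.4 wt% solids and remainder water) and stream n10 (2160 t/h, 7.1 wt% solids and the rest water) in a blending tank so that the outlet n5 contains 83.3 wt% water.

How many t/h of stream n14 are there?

Let n14 be the unknown flow. Total out = 3960 + n14.
water balance: 3367.4 + 0.776·n14 = 0.833·(3960 + n14)
(0.776 − 0.833)·n14 = 0.833×3960 − 3367.4 = -68.76
n14 = -68.76 / -0.057 = 1206.3 t/h

1206 t/h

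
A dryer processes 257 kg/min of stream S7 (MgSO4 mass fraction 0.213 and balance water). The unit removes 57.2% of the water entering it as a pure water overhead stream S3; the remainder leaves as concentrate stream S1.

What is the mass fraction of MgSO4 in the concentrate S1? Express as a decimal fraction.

0.387

MgSO4 is not removed: 257×0.213 = 54.741 kg/min of MgSO4 enters S1.
water entering = 257×0.787 = 202.26 kg/min; overhead removed = 0.572×202.26 = 115.69 kg/min.
Concentrate = 257 − 115.69 = 141.31 kg/min.
Mass fraction = 54.741/141.31 = 0.387.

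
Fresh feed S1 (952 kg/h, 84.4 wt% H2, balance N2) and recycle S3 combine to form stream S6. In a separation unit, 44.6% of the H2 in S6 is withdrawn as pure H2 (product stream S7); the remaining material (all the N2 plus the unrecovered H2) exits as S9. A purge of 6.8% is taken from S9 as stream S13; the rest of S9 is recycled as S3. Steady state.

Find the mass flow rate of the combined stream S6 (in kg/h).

N2 enters only via S1 and leaves only via the purge: 952×0.156 = 0.068×(N2 in S9), and the separation unit passes all N2, so N2 in S6 = N2 in S9 = 2184 kg/h.
H2 in S6: m_A = 952×0.844 + (1−0.068)·(1−0.446)·m_A, so m_A = 803.49/0.4837 = 1661.2 kg/h.
S6 = 1661.2 + 2184 = 3845.2 kg/h.

3845 kg/h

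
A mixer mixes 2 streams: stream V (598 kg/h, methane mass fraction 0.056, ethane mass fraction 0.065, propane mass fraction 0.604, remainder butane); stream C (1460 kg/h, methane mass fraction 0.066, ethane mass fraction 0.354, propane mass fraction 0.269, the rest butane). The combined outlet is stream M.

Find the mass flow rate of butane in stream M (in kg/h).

butane out = butane in = 598×0.275 + 1460×0.311 = 618.51 kg/h.

618.5 kg/h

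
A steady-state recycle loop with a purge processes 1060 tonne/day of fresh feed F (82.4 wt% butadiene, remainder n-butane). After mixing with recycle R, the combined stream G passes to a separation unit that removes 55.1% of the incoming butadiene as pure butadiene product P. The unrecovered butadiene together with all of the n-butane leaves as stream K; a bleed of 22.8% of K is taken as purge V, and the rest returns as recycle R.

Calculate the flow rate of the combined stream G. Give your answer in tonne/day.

n-butane enters only via F and leaves only via the purge: 1060×0.176 = 0.228×(n-butane in K), and the separation unit passes all n-butane, so n-butane in G = n-butane in K = 818.25 tonne/day.
butadiene in G: m_A = 1060×0.824 + (1−0.228)·(1−0.551)·m_A, so m_A = 873.44/0.6534 = 1336.8 tonne/day.
G = 1336.8 + 818.25 = 2155.1 tonne/day.

2155 tonne/day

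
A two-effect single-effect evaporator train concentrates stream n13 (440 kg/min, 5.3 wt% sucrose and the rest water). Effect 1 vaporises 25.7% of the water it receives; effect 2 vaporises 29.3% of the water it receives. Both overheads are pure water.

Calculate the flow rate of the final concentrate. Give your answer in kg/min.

water in feed = 440×0.947 = 416.68 kg/min.
After stage 1: water left = (1−0.257)×416.68 = 309.59; stream total = 332.91 kg/min.
After stage 2: water left = (1−0.293)×309.59 = 218.88; final concentrate = 242.2 kg/min.

242.2 kg/min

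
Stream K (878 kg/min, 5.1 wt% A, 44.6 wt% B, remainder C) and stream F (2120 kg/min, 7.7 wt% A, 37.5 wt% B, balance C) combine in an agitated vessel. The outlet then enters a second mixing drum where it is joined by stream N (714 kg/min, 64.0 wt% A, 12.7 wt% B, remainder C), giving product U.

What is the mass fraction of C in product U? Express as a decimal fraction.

Overall, product flow = 3712 kg/min.
C in = 878×0.503 + 2120×0.548 + 714×0.233 = 1769.8 kg/min.
C fraction in U = 0.4768.

0.4768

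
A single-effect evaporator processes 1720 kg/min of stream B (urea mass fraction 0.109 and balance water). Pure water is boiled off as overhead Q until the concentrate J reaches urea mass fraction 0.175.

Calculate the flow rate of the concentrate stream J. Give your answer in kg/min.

1071 kg/min

urea is conserved: 1720×0.109 = 187.48 kg/min all reports to the concentrate.
Concentrate = 187.48/(target fraction) = 1071.3 kg/min.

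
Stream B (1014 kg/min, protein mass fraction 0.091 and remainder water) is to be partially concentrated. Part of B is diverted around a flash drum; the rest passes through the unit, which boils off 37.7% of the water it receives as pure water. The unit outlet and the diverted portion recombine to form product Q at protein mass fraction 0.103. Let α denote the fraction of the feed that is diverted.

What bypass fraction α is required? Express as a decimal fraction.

0.660

All 1014×0.091 = 92.274 kg/min of protein reaches Q, so Q = 92.274/0.103 = 895.86 kg/min and vapour = 118.14 kg/min.
The evaporator receives (1−α)·1014 of feed at 0.909 water and removes 0.377 of that water:
0.377×0.909×(1−α)×1014 = 118.14
(1−α) = 118.14/347.49 = 0.3400;  α = 0.6600.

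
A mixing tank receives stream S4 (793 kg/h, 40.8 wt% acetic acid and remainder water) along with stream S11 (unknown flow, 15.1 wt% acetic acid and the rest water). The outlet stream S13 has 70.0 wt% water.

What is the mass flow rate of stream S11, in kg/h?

Let S11 be the unknown flow. Total out = 793 + S11.
water balance: 469.46 + 0.849·S11 = 0.700·(793 + S11)
(0.849 − 0.700)·S11 = 0.700×793 − 469.46 = 85.644
S11 = 85.644 / 0.149 = 574.79 kg/h

574.8 kg/h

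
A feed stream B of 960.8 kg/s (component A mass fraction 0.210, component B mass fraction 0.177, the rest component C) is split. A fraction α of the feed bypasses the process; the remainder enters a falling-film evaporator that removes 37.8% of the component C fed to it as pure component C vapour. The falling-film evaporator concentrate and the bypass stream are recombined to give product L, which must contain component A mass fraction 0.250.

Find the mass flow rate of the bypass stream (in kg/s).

All 960.8×0.210 = 201.77 kg/s of component A reaches L, so L = 201.77/0.250 = 807.07 kg/s and vapour = 153.73 kg/s.
The evaporator receives (1−α)·960.8 of feed at 0.613 component C and removes 0.378 of that component C:
0.378×0.613×(1−α)×960.8 = 153.73
(1−α) = 153.73/222.63 = 0.6905;  α = 0.3095.
Bypass flow = 0.3095×960.8 = 297.36 kg/s.

297.4 kg/s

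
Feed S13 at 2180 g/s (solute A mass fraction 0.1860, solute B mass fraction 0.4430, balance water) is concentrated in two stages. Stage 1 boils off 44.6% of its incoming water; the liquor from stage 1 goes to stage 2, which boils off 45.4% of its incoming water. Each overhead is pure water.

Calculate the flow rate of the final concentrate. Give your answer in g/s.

1616 g/s

water in feed = 2180×0.371 = 808.78 g/s.
After stage 1: water left = (1−0.446)×808.78 = 448.06; stream total = 1819.3 g/s.
After stage 2: water left = (1−0.454)×448.06 = 244.64; final concentrate = 1615.9 g/s.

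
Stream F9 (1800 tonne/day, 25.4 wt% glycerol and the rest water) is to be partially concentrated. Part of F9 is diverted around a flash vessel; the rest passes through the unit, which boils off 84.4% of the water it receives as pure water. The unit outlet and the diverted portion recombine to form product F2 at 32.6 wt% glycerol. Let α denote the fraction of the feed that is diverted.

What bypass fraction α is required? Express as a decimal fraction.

All 1800×0.254 = 457.2 tonne/day of glycerol reaches F2, so F2 = 457.2/0.326 = 1402.5 tonne/day and vapour = 397.55 tonne/day.
The evaporator receives (1−α)·1800 of feed at 0.746 water and removes 0.844 of that water:
0.844×0.746×(1−α)×1800 = 397.55
(1−α) = 397.55/1133.3 = 0.3508;  α = 0.6492.

0.649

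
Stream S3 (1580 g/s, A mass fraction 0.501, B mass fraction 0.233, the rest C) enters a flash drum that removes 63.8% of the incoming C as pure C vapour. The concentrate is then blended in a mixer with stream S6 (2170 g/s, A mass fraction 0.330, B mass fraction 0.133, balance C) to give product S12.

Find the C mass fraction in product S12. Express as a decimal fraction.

Vapour removed = 0.638×0.266×1580 = 268.14 g/s; concentrate = 1311.9 g/s.
C reaching the mixer = 152.14 (from concentrate) + 2170×0.537 = 1317.4 g/s.
Product flow = 1311.9 + 2170 = 3481.9 g/s; C fraction = 0.378.

0.378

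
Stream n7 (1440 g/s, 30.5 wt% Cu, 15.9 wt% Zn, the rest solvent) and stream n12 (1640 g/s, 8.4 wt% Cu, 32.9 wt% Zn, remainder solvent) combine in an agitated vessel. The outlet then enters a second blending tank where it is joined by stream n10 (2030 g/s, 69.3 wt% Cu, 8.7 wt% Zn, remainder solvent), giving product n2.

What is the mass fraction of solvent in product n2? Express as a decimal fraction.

0.4268

Overall, product flow = 5110 g/s.
solvent in = 1440×0.536 + 1640×0.587 + 2030×0.220 = 2181.1 g/s.
solvent fraction in n2 = 0.4268.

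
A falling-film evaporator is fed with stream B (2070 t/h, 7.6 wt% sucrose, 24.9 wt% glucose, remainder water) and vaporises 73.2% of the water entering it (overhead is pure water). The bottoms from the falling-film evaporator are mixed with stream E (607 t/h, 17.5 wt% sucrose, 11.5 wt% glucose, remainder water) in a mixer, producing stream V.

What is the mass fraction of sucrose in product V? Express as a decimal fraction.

0.159

Vapour removed = 0.732×0.675×2070 = 1022.8 t/h; concentrate = 1047.2 t/h.
sucrose reaching the mixer = 157.32 (from concentrate) + 607×0.175 = 263.54 t/h.
Product flow = 1047.2 + 607 = 1654.2 t/h; sucrose fraction = 0.159.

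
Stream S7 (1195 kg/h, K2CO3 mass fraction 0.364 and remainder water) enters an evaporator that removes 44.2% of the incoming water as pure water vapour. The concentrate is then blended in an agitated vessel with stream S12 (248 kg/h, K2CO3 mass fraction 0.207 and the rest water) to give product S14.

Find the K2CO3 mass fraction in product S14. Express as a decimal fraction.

0.439

Vapour removed = 0.442×0.636×1195 = 335.93 kg/h; concentrate = 859.07 kg/h.
K2CO3 reaching the mixer = 434.98 (from concentrate) + 248×0.207 = 486.32 kg/h.
Product flow = 859.07 + 248 = 1107.1 kg/h; K2CO3 fraction = 0.439.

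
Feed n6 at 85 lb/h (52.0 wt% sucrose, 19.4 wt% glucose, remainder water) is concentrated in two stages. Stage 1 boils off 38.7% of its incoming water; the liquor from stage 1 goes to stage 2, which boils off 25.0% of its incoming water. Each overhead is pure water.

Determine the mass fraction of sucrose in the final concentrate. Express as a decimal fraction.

water in feed = 85×0.286 = 24.31 lb/h.
After stage 1: water left = (1−0.387)×24.31 = 14.902; stream total = 75.592 lb/h.
After stage 2: water left = (1−0.250)×14.902 = 11.177; final concentrate = 71.867 lb/h.
sucrose fraction = 44.2/71.867 = 0.615.

0.615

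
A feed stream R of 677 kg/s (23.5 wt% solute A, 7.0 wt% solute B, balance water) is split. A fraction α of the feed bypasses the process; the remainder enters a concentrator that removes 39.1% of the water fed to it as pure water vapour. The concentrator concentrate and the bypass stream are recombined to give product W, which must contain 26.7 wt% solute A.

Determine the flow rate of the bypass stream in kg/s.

All 677×0.235 = 159.09 kg/s of solute A reaches W, so W = 159.09/0.267 = 595.86 kg/s and vapour = 81.139 kg/s.
The evaporator receives (1−α)·677 of feed at 0.695 water and removes 0.391 of that water:
0.391×0.695×(1−α)×677 = 81.139
(1−α) = 81.139/183.97 = 0.4410;  α = 0.5590.
Bypass flow = 0.5590×677 = 378.42 kg/s.

378.4 kg/s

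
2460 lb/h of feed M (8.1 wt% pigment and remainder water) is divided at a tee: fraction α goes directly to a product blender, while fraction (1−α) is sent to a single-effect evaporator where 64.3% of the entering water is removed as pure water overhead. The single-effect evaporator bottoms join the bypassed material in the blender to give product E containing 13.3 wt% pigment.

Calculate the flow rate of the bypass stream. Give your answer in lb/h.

832.4 lb/h

All 2460×0.081 = 199.26 lb/h of pigment reaches E, so E = 199.26/0.133 = 1498.2 lb/h and vapour = 961.8 lb/h.
The evaporator receives (1−α)·2460 of feed at 0.919 water and removes 0.643 of that water:
0.643×0.919×(1−α)×2460 = 961.8
(1−α) = 961.8/1453.7 = 0.6616;  α = 0.3384.
Bypass flow = 0.3384×2460 = 832.35 lb/h.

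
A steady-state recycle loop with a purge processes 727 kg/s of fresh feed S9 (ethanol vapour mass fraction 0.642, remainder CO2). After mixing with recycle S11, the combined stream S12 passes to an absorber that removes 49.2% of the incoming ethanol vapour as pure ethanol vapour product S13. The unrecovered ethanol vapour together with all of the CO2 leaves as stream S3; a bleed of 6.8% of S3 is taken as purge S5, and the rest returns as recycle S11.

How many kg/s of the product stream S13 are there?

436.1 kg/s

ethanol vapour in S12: m_A = 727×0.642 + (1−0.068)·(1−0.492)·m_A, so m_A = 466.73/0.5265 = 886.41 kg/s.
Product S13 = 0.492×886.41 = 436.11 kg/s.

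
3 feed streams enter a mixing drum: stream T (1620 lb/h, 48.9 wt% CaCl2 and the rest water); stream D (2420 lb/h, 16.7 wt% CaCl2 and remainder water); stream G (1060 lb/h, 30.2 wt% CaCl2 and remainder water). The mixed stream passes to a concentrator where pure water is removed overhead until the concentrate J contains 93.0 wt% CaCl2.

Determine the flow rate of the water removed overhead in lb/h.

CaCl2 entering = 1620×0.489 + 2420×0.167 + 1060×0.302 = 1516.4 lb/h.
All CaCl2 reports to J, so J = 1516.4/0.930 = 1630.6 lb/h.
Total feed = 5100 lb/h; overhead = 5100 − 1630.6 = 3469.4 lb/h.

3469 lb/h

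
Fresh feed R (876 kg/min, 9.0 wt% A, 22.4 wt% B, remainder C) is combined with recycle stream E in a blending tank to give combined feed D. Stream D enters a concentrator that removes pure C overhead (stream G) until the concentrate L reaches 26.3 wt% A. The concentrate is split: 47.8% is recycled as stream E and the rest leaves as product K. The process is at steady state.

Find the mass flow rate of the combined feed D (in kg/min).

1151 kg/min

Overall A balance (none leaves overhead): A in fresh feed = A in product, i.e. 876×0.090 = (1−0.478)·L·0.263.
L = 78.84/(0.263×0.522) = 574.28 kg/min.
Recycle E = 0.478×574.28 = 274.5 kg/min.
Combined feed D = 876 + 274.5 = 1150.5 kg/min.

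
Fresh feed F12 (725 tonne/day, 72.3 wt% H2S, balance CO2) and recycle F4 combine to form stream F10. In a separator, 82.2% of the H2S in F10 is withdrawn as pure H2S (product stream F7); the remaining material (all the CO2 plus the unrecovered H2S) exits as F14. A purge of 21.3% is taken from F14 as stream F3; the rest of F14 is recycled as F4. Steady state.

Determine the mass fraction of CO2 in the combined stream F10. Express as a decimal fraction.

CO2 enters only via F12 and leaves only via the purge: 725×0.277 = 0.213×(CO2 in F14), and the separator passes all CO2, so CO2 in F10 = CO2 in F14 = 942.84 tonne/day.
H2S in F10: m_A = 725×0.723 + (1−0.213)·(1−0.822)·m_A, so m_A = 524.17/0.8599 = 609.57 tonne/day.
F10 = 609.57 + 942.84 = 1552.4 tonne/day.
CO2 fraction in F10 = 942.84/1552.4 = 0.6073.

0.6073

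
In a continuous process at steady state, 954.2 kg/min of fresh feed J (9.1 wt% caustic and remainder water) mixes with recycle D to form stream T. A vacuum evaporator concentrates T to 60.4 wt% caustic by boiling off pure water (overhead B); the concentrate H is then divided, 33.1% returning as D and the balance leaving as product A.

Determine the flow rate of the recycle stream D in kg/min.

Overall caustic balance (none leaves overhead): caustic in fresh feed = caustic in product, i.e. 954.2×0.091 = (1−0.331)·H·0.604.
H = 86.832/(0.604×0.669) = 214.89 kg/min.
Recycle D = 0.331×214.89 = 71.129 kg/min.

71.13 kg/min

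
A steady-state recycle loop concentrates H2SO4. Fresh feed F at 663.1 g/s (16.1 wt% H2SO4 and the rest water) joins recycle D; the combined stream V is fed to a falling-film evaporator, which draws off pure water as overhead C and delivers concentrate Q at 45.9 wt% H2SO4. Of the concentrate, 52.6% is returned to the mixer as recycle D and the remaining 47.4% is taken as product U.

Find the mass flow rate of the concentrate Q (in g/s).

490.7 g/s

Overall H2SO4 balance (none leaves overhead): H2SO4 in fresh feed = H2SO4 in product, i.e. 663.1×0.161 = (1−0.526)·Q·0.459.
Q = 106.76/(0.459×0.474) = 490.7 g/s.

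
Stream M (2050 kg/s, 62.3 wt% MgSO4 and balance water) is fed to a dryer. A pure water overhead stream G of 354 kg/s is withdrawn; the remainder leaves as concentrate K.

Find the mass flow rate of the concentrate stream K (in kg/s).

1696 kg/s

Concentrate = 2050 − 354 = 1696 kg/s.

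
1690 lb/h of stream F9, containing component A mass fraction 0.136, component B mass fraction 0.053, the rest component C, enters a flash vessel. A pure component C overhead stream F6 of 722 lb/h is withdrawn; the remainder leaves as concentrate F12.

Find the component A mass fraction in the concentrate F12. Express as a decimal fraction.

component A is not removed: 1690×0.136 = 229.84 lb/h of component A enters F12.
Concentrate = 1690 − 722 = 968 lb/h.
Mass fraction = 229.84/968 = 0.237.

0.237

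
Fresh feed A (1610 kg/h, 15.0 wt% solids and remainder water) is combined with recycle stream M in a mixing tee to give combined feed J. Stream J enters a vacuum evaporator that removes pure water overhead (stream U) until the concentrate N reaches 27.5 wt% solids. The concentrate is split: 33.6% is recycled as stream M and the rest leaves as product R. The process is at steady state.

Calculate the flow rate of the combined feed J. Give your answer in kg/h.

Overall solids balance (none leaves overhead): solids in fresh feed = solids in product, i.e. 1610×0.150 = (1−0.336)·N·0.275.
N = 241.5/(0.275×0.664) = 1322.6 kg/h.
Recycle M = 0.336×1322.6 = 444.38 kg/h.
Combined feed J = 1610 + 444.38 = 2054.4 kg/h.

2054 kg/h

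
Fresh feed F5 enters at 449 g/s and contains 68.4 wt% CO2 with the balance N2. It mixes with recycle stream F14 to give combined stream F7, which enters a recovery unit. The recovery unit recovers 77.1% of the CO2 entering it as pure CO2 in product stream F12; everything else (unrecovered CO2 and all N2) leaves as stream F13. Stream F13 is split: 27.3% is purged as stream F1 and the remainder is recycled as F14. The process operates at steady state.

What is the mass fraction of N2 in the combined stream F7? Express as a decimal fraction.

0.5852

N2 enters only via F5 and leaves only via the purge: 449×0.316 = 0.273×(N2 in F13), and the recovery unit passes all N2, so N2 in F7 = N2 in F13 = 519.72 g/s.
CO2 in F7: m_A = 449×0.684 + (1−0.273)·(1−0.771)·m_A, so m_A = 307.12/0.8335 = 368.46 g/s.
F7 = 368.46 + 519.72 = 888.18 g/s.
N2 fraction in F7 = 519.72/888.18 = 0.5852.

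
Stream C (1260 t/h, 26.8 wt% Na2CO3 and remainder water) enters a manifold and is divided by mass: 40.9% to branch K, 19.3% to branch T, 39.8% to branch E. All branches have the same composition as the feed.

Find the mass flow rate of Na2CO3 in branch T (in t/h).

65.17 t/h

Branch T total = 0.193×1260 = 243.18 t/h.
Na2CO3 in T = 0.268×243.18 = 65.172 t/h.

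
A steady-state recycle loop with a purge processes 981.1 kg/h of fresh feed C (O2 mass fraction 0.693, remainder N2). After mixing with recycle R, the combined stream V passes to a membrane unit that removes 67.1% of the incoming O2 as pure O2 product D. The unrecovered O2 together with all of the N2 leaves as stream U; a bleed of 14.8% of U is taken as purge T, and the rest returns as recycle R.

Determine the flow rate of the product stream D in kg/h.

O2 in V: m_A = 981.1×0.693 + (1−0.148)·(1−0.671)·m_A, so m_A = 679.9/0.7197 = 944.71 kg/h.
Product D = 0.671×944.71 = 633.9 kg/h.

633.9 kg/h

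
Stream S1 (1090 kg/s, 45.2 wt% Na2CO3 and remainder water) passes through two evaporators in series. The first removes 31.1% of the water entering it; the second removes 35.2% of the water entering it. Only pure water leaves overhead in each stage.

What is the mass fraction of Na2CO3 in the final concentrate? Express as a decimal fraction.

water in feed = 1090×0.548 = 597.32 kg/s.
After stage 1: water left = (1−0.311)×597.32 = 411.55; stream total = 904.23 kg/s.
After stage 2: water left = (1−0.352)×411.55 = 266.69; final concentrate = 759.37 kg/s.
Na2CO3 fraction = 492.68/759.37 = 0.649.

0.649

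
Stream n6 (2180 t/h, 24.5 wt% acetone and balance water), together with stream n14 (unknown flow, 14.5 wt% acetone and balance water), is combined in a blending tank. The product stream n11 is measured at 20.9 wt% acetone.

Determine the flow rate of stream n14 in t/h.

1226 t/h

Let n14 be the unknown flow. Total out = 2180 + n14.
acetone balance: 534.1 + 0.145·n14 = 0.209·(2180 + n14)
(0.145 − 0.209)·n14 = 0.209×2180 − 534.1 = -78.48
n14 = -78.48 / -0.064 = 1226.3 t/h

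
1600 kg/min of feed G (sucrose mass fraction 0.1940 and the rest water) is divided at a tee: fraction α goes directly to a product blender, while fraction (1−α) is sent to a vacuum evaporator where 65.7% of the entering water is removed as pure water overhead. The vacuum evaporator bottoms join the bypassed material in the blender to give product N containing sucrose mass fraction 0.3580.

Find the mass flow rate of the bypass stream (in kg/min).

All 1600×0.194 = 310.4 kg/min of sucrose reaches N, so N = 310.4/0.358 = 867.04 kg/min and vapour = 732.96 kg/min.
The evaporator receives (1−α)·1600 of feed at 0.806 water and removes 0.657 of that water:
0.657×0.806×(1−α)×1600 = 732.96
(1−α) = 732.96/847.27 = 0.8651;  α = 0.1349.
Bypass flow = 0.1349×1600 = 215.86 kg/min.

215.9 kg/min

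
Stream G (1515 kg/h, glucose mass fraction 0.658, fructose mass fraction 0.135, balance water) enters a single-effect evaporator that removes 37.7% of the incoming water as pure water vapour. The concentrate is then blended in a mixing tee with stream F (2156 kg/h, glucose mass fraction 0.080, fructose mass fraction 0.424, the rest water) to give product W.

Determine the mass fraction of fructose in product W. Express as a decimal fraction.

Vapour removed = 0.377×0.207×1515 = 118.23 kg/h; concentrate = 1396.8 kg/h.
fructose reaching the mixer = 204.53 (from concentrate) + 2156×0.424 = 1118.7 kg/h.
Product flow = 1396.8 + 2156 = 3552.8 kg/h; fructose fraction = 0.315.

0.315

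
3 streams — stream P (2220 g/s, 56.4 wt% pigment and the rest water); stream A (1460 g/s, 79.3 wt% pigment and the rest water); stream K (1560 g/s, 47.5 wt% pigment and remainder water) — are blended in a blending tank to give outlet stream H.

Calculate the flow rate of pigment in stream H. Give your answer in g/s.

pigment out = pigment in = 2220×0.564 + 1460×0.793 + 1560×0.475 = 3150.9 g/s.

3151 g/s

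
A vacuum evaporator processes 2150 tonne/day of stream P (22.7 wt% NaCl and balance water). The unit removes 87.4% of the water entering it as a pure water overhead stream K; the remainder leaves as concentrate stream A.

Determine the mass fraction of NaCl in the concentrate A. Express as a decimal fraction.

0.700

NaCl is not removed: 2150×0.227 = 488.05 tonne/day of NaCl enters A.
water entering = 2150×0.773 = 1662 tonne/day; overhead removed = 0.874×1662 = 1452.5 tonne/day.
Concentrate = 2150 − 1452.5 = 697.46 tonne/day.
Mass fraction = 488.05/697.46 = 0.700.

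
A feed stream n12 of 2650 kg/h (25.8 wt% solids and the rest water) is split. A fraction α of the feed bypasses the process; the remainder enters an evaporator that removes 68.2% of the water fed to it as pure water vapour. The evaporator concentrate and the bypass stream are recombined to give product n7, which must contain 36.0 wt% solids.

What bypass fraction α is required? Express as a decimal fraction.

All 2650×0.258 = 683.7 kg/h of solids reaches n7, so n7 = 683.7/0.360 = 1899.2 kg/h and vapour = 750.83 kg/h.
The evaporator receives (1−α)·2650 of feed at 0.742 water and removes 0.682 of that water:
0.682×0.742×(1−α)×2650 = 750.83
(1−α) = 750.83/1341 = 0.5599;  α = 0.4401.

0.440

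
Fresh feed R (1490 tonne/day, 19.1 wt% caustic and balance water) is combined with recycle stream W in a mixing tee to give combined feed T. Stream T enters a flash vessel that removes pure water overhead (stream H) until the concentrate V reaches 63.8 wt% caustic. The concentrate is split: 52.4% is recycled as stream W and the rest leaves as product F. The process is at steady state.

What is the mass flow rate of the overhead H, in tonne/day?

1044 tonne/day

Overall caustic balance (none leaves overhead): caustic in fresh feed = caustic in product, i.e. 1490×0.191 = (1−0.524)·V·0.638.
V = 284.59/(0.638×0.476) = 937.11 tonne/day.
Recycle W = 0.524×937.11 = 491.05 tonne/day.
Combined feed T = 1490 + 491.05 = 1981 tonne/day.
Overhead H = T − V = 1981 − 937.11 = 1043.9 tonne/day.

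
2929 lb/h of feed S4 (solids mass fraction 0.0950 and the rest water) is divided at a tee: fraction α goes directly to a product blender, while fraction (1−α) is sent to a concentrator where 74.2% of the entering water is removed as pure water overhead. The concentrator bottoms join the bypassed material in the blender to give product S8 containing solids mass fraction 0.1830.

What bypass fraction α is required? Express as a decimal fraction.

0.284

All 2929×0.095 = 278.25 lb/h of solids reaches S8, so S8 = 278.25/0.183 = 1520.5 lb/h and vapour = 1408.5 lb/h.
The evaporator receives (1−α)·2929 of feed at 0.905 water and removes 0.742 of that water:
0.742×0.905×(1−α)×2929 = 1408.5
(1−α) = 1408.5/1966.9 = 0.7161;  α = 0.2839.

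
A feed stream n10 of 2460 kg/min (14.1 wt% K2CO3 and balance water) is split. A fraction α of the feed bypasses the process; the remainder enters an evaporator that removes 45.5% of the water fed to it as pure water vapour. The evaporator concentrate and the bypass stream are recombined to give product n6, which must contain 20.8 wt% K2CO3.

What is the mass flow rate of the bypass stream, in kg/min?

All 2460×0.141 = 346.86 kg/min of K2CO3 reaches n6, so n6 = 346.86/0.208 = 1667.6 kg/min and vapour = 792.4 kg/min.
The evaporator receives (1−α)·2460 of feed at 0.859 water and removes 0.455 of that water:
0.455×0.859×(1−α)×2460 = 792.4
(1−α) = 792.4/961.48 = 0.8242;  α = 0.1758.
Bypass flow = 0.1758×2460 = 432.59 kg/min.

432.6 kg/min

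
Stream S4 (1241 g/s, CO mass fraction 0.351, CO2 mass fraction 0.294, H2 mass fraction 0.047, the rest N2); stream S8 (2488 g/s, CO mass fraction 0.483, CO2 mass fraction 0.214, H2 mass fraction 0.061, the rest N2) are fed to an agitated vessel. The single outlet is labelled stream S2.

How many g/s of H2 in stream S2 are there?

210.1 g/s

H2 out = H2 in = 1241×0.047 + 2488×0.061 = 210.09 g/s.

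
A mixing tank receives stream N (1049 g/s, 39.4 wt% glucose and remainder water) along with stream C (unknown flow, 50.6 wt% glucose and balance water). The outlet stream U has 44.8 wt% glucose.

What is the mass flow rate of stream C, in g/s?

Let C be the unknown flow. Total out = 1049 + C.
glucose balance: 413.31 + 0.506·C = 0.448·(1049 + C)
(0.506 − 0.448)·C = 0.448×1049 − 413.31 = 56.646
C = 56.646 / 0.058 = 976.66 g/s

976.7 g/s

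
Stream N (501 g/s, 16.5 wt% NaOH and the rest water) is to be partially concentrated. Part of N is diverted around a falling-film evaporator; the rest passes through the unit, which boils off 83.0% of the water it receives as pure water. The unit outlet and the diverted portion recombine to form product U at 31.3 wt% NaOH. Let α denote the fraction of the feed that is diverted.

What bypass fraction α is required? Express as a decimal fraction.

0.318

All 501×0.165 = 82.665 g/s of NaOH reaches U, so U = 82.665/0.313 = 264.11 g/s and vapour = 236.89 g/s.
The evaporator receives (1−α)·501 of feed at 0.835 water and removes 0.830 of that water:
0.830×0.835×(1−α)×501 = 236.89
(1−α) = 236.89/347.22 = 0.6823;  α = 0.3177.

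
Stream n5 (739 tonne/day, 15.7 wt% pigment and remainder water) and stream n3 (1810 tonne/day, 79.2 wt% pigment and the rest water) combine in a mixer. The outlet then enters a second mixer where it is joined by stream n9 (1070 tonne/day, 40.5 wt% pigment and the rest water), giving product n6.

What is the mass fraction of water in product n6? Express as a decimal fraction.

Overall, product flow = 3619 tonne/day.
water in = 739×0.843 + 1810×0.208 + 1070×0.595 = 1636.1 tonne/day.
water fraction in n6 = 0.452.

0.452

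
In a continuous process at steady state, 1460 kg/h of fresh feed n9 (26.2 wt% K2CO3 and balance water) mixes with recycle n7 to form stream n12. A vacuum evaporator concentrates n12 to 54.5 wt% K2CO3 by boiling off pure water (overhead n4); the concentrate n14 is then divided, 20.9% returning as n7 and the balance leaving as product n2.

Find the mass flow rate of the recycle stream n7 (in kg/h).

185.5 kg/h

Overall K2CO3 balance (none leaves overhead): K2CO3 in fresh feed = K2CO3 in product, i.e. 1460×0.262 = (1−0.209)·n14·0.545.
n14 = 382.52/(0.545×0.791) = 887.32 kg/h.
Recycle n7 = 0.209×887.32 = 185.45 kg/h.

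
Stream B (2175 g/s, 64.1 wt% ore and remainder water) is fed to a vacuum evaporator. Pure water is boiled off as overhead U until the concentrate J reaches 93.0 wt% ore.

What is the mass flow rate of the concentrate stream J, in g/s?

1499 g/s

ore is conserved: 2175×0.641 = 1394.2 g/s all reports to the concentrate.
Concentrate = 1394.2/(target fraction) = 1499.1 g/s.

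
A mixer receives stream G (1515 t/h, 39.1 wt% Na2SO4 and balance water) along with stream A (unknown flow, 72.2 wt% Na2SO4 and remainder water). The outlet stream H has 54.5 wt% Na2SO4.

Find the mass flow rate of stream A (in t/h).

Let A be the unknown flow. Total out = 1515 + A.
Na2SO4 balance: 592.37 + 0.722·A = 0.545·(1515 + A)
(0.722 − 0.545)·A = 0.545×1515 − 592.37 = 233.31
A = 233.31 / 0.177 = 1318.1 t/h

1318 t/h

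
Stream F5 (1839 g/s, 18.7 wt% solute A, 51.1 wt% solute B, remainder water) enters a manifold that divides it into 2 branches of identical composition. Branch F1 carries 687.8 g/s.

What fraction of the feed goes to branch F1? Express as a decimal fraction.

Fraction to F1 = 687.8/1839 = 0.3740.

0.374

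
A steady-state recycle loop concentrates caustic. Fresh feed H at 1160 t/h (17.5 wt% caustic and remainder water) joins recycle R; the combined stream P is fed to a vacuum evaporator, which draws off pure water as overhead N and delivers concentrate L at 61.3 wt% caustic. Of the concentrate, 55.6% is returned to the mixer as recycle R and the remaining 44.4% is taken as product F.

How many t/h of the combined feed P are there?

Overall caustic balance (none leaves overhead): caustic in fresh feed = caustic in product, i.e. 1160×0.175 = (1−0.556)·L·0.613.
L = 203/(0.613×0.444) = 745.85 t/h.
Recycle R = 0.556×745.85 = 414.69 t/h.
Combined feed P = 1160 + 414.69 = 1574.7 t/h.

1575 t/h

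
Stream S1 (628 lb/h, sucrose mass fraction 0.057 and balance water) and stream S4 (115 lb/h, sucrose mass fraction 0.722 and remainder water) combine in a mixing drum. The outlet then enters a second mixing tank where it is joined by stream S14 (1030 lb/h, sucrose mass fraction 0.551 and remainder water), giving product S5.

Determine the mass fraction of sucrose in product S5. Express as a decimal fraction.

Overall, product flow = 1773 lb/h.
sucrose in = 628×0.057 + 115×0.722 + 1030×0.551 = 686.36 lb/h.
sucrose fraction in S5 = 0.387.

0.387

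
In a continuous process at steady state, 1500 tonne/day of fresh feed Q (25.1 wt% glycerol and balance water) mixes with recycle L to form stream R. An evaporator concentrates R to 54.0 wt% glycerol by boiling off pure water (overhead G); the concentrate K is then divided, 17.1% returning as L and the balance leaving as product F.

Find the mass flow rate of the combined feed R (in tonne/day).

Overall glycerol balance (none leaves overhead): glycerol in fresh feed = glycerol in product, i.e. 1500×0.251 = (1−0.171)·K·0.540.
K = 376.5/(0.540×0.829) = 841.04 tonne/day.
Recycle L = 0.171×841.04 = 143.82 tonne/day.
Combined feed R = 1500 + 143.82 = 1643.8 tonne/day.

1644 tonne/day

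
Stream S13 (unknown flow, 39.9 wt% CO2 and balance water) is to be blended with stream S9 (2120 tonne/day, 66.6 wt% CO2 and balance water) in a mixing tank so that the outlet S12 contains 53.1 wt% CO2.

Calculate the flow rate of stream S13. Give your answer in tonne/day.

Let S13 be the unknown flow. Total out = 2120 + S13.
CO2 balance: 1411.9 + 0.399·S13 = 0.531·(2120 + S13)
(0.399 − 0.531)·S13 = 0.531×2120 − 1411.9 = -286.2
S13 = -286.2 / -0.132 = 2168.2 tonne/day

2168 tonne/day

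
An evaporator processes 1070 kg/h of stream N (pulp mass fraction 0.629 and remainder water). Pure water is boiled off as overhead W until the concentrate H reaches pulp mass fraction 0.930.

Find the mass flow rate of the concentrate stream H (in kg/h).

723.7 kg/h

pulp is conserved: 1070×0.629 = 673.03 kg/h all reports to the concentrate.
Concentrate = 673.03/(target fraction) = 723.69 kg/h.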